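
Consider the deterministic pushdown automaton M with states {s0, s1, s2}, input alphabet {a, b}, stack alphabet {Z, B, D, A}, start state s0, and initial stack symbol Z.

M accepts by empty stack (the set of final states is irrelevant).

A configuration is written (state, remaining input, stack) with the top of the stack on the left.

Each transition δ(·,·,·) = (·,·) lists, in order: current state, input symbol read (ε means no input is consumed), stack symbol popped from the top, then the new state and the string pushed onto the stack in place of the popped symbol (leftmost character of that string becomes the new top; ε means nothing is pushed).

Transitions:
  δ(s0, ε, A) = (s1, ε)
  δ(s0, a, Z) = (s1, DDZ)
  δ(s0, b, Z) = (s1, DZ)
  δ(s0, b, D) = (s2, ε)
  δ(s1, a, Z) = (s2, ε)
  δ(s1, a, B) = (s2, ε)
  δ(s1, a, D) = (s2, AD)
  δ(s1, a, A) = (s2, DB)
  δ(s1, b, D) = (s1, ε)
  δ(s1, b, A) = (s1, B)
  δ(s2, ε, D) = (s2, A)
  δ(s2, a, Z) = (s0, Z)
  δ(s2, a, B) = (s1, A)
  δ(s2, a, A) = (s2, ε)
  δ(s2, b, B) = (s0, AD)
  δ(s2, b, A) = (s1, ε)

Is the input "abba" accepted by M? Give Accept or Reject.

(s0, abba, Z) ⊢ (s1, bba, DDZ) ⊢ (s1, ba, DZ) ⊢ (s1, a, Z) ⊢ (s2, ε, ε)
All input consumed and the stack is empty.

Accept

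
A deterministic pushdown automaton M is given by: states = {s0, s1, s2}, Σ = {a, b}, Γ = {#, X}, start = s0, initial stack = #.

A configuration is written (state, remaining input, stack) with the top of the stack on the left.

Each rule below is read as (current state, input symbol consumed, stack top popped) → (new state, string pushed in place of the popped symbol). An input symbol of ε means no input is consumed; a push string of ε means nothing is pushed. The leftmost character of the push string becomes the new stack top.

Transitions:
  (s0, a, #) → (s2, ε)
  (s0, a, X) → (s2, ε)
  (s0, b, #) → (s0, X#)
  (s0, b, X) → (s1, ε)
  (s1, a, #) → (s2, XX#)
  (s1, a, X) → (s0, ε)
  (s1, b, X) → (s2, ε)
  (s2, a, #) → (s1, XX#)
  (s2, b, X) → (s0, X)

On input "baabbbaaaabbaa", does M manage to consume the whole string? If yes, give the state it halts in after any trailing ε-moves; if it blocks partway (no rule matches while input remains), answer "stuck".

(s0, baabbbaaaabbaa, #)
  read b, top #: go to s0, push X# → (s0, aabbbaaaabbaa, X#)
  read a, top X: go to s2, push ε → (s2, abbbaaaabbaa, #)
  read a, top #: go to s1, push XX# → (s1, bbbaaaabbaa, XX#)
  read b, top X: go to s2, push ε → (s2, bbaaaabbaa, X#)
  read b, top X: go to s0, push X → (s0, baaaabbaa, X#)
  read b, top X: go to s1, push ε → (s1, aaaabbaa, #)
  read a, top #: go to s2, push XX# → (s2, aaabbaa, XX#)
No transition for (s2, a, top X); M blocks with input aaabbaa remaining.

stuck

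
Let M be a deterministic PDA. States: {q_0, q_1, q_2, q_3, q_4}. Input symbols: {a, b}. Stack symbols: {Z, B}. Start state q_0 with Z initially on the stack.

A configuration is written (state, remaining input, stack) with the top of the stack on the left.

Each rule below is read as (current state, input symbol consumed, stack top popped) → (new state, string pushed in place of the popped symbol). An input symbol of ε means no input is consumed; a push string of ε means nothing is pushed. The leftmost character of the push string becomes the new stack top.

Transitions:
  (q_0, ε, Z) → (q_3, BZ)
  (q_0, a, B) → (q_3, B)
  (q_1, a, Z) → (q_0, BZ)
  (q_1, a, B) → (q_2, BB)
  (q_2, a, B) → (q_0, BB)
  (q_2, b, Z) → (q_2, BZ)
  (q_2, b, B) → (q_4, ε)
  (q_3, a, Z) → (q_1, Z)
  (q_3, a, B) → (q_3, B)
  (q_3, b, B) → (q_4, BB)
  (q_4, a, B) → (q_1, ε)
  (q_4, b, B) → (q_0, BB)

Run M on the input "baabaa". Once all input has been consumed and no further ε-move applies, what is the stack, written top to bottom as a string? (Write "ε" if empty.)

(q_0, baabaa, Z)
  ε-move, top Z: go to q_3, push BZ → (q_3, baabaa, BZ)
  read b, top B: go to q_4, push BB → (q_4, aabaa, BBZ)
  read a, top B: go to q_1, push ε → (q_1, abaa, BZ)
  read a, top B: go to q_2, push BB → (q_2, baa, BBZ)
  read b, top B: go to q_4, push ε → (q_4, aa, BZ)
  read a, top B: go to q_1, push ε → (q_1, a, Z)
  read a, top Z: go to q_0, push BZ → (q_0, ε, BZ)
All input consumed in state q_0 with stack BZ.

BZ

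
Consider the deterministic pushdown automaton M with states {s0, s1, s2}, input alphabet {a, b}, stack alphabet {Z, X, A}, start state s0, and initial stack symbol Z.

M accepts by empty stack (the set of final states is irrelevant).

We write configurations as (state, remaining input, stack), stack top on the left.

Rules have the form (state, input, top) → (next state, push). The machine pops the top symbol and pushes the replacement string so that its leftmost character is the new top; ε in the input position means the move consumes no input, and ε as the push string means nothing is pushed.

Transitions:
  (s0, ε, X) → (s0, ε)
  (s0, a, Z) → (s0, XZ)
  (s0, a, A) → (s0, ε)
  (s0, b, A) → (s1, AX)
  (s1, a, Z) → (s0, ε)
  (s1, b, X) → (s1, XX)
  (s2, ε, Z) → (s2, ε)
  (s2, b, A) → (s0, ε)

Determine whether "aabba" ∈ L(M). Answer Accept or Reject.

(s0, aabba, Z)
  read a, top Z: go to s0, push XZ → (s0, abba, XZ)
  ε-move, top X: go to s0, push ε → (s0, abba, Z)
  read a, top Z: go to s0, push XZ → (s0, bba, XZ)
  ε-move, top X: go to s0, push ε → (s0, bba, Z)
No transition applies at (s0, bba, Z); input not fully consumed.

Reject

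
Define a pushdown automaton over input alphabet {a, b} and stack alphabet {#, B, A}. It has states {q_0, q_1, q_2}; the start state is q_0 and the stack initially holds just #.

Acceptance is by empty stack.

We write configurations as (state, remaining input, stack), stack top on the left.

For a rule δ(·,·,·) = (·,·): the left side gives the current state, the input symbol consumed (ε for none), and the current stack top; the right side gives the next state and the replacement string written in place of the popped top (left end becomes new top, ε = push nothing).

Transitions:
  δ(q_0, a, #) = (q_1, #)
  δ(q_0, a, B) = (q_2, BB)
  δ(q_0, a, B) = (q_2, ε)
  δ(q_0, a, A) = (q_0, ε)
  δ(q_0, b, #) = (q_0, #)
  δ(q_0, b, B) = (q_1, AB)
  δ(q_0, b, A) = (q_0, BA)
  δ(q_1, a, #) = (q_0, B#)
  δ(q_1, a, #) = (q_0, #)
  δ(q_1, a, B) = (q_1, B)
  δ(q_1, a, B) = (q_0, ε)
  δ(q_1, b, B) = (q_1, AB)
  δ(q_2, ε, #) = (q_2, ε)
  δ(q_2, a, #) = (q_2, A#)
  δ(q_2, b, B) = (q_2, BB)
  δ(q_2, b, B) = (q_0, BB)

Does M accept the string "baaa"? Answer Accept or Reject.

One accepting computation: (q_0, baaa, #) ⊢ (q_0, aaa, #) ⊢ (q_1, aa, #) ⊢ (q_0, a, B#) ⊢ (q_2, ε, #) ⊢ (q_2, ε, ε)
All input consumed and the stack is empty.

Accept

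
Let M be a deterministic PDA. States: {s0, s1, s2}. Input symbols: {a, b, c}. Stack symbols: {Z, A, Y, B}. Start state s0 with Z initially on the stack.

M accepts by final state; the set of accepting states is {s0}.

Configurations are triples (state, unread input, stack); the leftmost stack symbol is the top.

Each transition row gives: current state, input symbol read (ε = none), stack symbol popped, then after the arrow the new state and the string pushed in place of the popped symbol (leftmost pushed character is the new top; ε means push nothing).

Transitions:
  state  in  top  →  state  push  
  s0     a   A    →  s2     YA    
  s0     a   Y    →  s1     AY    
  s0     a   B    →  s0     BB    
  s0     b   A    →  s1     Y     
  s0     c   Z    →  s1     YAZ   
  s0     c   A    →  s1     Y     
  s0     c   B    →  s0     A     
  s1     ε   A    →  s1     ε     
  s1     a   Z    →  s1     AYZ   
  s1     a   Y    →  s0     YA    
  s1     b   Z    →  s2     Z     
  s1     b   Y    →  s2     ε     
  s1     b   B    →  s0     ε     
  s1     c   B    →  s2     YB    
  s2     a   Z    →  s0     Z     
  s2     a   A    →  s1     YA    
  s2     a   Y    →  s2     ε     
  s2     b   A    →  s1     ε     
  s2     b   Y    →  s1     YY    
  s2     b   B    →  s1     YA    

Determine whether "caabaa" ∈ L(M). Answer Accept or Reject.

Accept

(s0, caabaa, Z)
  read c, top Z: go to s1, push YAZ → (s1, aabaa, YAZ)
  read a, top Y: go to s0, push YA → (s0, abaa, YAAZ)
  read a, top Y: go to s1, push AY → (s1, baa, AYAAZ)
  ε-move, top A: go to s1, push ε → (s1, baa, YAAZ)
  read b, top Y: go to s2, push ε → (s2, aa, AAZ)
  read a, top A: go to s1, push YA → (s1, a, YAAZ)
  read a, top Y: go to s0, push YA → (s0, ε, YAAAZ)
All input consumed; state s0 ∈ F.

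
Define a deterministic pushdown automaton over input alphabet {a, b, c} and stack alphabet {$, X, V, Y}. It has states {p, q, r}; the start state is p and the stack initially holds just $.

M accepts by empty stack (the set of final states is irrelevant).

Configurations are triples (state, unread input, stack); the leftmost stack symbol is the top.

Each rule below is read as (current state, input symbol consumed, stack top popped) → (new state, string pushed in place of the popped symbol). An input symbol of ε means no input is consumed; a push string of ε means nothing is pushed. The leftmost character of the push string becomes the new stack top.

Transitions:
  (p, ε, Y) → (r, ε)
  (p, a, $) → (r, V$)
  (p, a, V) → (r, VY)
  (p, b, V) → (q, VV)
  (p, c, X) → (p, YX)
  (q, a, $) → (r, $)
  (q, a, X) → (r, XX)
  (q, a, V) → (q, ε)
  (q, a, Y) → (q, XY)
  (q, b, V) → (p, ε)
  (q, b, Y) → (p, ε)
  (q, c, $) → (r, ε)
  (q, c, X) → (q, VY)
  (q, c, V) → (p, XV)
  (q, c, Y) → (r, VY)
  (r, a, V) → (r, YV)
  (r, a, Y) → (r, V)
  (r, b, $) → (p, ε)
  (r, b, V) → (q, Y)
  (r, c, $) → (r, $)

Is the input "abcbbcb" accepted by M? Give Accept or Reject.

Accept

(p, abcbbcb, $)
  read a, top $: go to r, push V$ → (r, bcbbcb, V$)
  read b, top V: go to q, push Y → (q, cbbcb, Y$)
  read c, top Y: go to r, push VY → (r, bbcb, VY$)
  read b, top V: go to q, push Y → (q, bcb, YY$)
  read b, top Y: go to p, push ε → (p, cb, Y$)
  ε-move, top Y: go to r, push ε → (r, cb, $)
  read c, top $: go to r, push $ → (r, b, $)
  read b, top $: go to p, push ε → (p, ε, ε)
All input consumed and the stack is empty.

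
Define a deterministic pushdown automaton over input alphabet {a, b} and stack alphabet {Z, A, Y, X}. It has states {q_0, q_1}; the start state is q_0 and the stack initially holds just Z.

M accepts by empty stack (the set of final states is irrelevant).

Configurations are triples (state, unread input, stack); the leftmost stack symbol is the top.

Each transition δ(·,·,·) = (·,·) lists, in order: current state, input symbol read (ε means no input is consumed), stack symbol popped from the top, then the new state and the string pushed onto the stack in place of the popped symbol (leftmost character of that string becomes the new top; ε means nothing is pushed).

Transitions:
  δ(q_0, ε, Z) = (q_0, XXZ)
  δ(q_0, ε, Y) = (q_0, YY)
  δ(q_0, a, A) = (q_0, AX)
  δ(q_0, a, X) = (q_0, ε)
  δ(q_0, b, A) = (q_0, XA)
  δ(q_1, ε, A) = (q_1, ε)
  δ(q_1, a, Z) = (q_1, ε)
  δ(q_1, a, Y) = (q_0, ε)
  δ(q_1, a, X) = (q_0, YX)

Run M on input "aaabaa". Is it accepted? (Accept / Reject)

Reject

(q_0, aaabaa, Z) ⊢ (q_0, aaabaa, XXZ) ⊢ (q_0, aabaa, XZ) ⊢ (q_0, abaa, Z) ⊢ (q_0, abaa, XXZ) ⊢ (q_0, baa, XZ)
No transition applies at (q_0, baa, XZ); input not fully consumed.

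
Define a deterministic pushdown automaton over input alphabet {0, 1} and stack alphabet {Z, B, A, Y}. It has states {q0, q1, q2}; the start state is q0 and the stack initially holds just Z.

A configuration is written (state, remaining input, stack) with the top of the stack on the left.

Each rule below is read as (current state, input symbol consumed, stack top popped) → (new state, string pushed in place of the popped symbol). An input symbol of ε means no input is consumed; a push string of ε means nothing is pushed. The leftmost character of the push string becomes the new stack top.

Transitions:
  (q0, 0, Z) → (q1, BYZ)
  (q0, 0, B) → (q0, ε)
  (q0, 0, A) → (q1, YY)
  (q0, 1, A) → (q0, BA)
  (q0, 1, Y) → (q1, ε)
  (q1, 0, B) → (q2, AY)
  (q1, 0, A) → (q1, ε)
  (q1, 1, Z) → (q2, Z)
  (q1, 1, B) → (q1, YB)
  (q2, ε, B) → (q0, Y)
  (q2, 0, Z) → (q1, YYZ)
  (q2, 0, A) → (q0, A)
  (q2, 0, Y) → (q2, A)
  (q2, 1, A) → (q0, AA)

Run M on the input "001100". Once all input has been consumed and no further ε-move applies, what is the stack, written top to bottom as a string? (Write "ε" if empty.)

YYAYYZ

(q0, 001100, Z)
  read 0, top Z: go to q1, push BYZ → (q1, 01100, BYZ)
  read 0, top B: go to q2, push AY → (q2, 1100, AYYZ)
  read 1, top A: go to q0, push AA → (q0, 100, AAYYZ)
  read 1, top A: go to q0, push BA → (q0, 00, BAAYYZ)
  read 0, top B: go to q0, push ε → (q0, 0, AAYYZ)
  read 0, top A: go to q1, push YY → (q1, ε, YYAYYZ)
All input consumed in state q1 with stack YYAYYZ.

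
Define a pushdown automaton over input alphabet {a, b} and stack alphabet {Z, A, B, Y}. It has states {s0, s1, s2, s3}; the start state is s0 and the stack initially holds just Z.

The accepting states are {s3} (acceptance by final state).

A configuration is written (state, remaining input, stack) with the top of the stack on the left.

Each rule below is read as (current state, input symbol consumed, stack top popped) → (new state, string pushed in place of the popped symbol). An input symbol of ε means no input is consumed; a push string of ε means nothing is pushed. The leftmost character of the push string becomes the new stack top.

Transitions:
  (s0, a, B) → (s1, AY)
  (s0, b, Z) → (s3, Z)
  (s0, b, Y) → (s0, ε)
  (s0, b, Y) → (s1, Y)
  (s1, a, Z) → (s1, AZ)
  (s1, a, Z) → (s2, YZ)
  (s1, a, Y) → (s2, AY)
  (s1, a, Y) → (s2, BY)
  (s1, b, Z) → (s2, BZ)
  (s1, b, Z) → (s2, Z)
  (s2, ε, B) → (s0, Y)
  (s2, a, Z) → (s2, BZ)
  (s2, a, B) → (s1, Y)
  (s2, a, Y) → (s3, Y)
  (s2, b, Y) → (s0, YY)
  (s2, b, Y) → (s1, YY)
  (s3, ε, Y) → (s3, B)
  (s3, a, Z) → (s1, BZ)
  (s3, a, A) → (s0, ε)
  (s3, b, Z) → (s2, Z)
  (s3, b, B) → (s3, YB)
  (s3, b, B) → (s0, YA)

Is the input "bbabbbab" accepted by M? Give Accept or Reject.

Reject

No computation consumes all input and reaches a final state.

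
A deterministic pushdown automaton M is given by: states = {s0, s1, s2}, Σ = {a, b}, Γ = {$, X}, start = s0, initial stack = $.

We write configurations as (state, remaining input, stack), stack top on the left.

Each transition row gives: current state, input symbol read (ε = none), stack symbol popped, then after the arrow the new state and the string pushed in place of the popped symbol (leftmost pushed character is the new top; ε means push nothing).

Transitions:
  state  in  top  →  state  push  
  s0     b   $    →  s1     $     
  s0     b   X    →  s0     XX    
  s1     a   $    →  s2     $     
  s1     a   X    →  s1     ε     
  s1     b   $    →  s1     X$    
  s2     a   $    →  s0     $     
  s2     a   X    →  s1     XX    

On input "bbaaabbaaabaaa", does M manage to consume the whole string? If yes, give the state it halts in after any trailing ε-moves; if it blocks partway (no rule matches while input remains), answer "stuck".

(s0, bbaaabbaaabaaa, $)
  read b, top $: go to s1, push $ → (s1, baaabbaaabaaa, $)
  read b, top $: go to s1, push X$ → (s1, aaabbaaabaaa, X$)
  read a, top X: go to s1, push ε → (s1, aabbaaabaaa, $)
  read a, top $: go to s2, push $ → (s2, abbaaabaaa, $)
  read a, top $: go to s0, push $ → (s0, bbaaabaaa, $)
  read b, top $: go to s1, push $ → (s1, baaabaaa, $)
  read b, top $: go to s1, push X$ → (s1, aaabaaa, X$)
  read a, top X: go to s1, push ε → (s1, aabaaa, $)
  read a, top $: go to s2, push $ → (s2, abaaa, $)
  read a, top $: go to s0, push $ → (s0, baaa, $)
  read b, top $: go to s1, push $ → (s1, aaa, $)
  read a, top $: go to s2, push $ → (s2, aa, $)
  read a, top $: go to s0, push $ → (s0, a, $)
No transition for (s0, a, top $); M blocks with input a remaining.

stuck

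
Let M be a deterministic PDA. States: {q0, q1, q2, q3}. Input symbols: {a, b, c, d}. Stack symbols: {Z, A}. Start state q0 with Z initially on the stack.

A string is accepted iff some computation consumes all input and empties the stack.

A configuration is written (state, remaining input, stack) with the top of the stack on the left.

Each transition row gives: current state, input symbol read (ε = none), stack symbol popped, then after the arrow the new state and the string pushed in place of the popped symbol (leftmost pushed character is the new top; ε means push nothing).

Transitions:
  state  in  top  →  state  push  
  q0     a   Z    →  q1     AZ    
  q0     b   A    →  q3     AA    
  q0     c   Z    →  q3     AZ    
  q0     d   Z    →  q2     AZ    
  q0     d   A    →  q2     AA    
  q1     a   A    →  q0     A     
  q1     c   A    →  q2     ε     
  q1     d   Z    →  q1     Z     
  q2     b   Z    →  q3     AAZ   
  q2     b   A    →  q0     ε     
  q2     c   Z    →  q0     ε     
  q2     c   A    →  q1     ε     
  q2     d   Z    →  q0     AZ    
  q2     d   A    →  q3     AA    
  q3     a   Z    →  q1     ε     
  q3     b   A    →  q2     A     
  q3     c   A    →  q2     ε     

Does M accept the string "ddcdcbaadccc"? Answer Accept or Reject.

(q0, ddcdcbaadccc, Z) ⊢ (q2, dcdcbaadccc, AZ) ⊢ (q3, cdcbaadccc, AAZ) ⊢ (q2, dcbaadccc, AZ) ⊢ (q3, cbaadccc, AAZ) ⊢ (q2, baadccc, AZ) ⊢ (q0, aadccc, Z) ⊢ (q1, adccc, AZ) ⊢ (q0, dccc, AZ) ⊢ (q2, ccc, AAZ) ⊢ (q1, cc, AZ) ⊢ (q2, c, Z) ⊢ (q0, ε, ε)
All input consumed and the stack is empty.

Accept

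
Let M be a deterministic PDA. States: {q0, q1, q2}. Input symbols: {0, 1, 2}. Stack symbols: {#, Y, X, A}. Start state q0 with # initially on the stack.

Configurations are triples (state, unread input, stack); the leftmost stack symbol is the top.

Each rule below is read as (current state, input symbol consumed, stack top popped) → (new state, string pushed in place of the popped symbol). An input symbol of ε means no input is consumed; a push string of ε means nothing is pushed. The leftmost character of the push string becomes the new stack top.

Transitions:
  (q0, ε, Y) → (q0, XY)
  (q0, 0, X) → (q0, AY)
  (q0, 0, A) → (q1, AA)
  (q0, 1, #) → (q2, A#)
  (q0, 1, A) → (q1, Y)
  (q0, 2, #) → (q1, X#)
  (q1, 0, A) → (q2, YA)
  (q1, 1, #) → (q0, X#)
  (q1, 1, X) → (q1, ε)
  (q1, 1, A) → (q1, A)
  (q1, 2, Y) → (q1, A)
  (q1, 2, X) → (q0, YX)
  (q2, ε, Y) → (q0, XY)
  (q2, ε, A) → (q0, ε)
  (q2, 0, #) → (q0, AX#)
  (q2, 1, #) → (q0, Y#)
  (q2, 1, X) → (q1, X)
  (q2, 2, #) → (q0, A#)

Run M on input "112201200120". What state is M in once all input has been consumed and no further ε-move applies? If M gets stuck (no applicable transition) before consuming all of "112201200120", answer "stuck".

q0

(q0, 112201200120, #)
  read 1, top #: go to q2, push A# → (q2, 12201200120, A#)
  ε-move, top A: go to q0, push ε → (q0, 12201200120, #)
  read 1, top #: go to q2, push A# → (q2, 2201200120, A#)
  ε-move, top A: go to q0, push ε → (q0, 2201200120, #)
  read 2, top #: go to q1, push X# → (q1, 201200120, X#)
  read 2, top X: go to q0, push YX → (q0, 01200120, YX#)
  ε-move, top Y: go to q0, push XY → (q0, 01200120, XYX#)
  read 0, top X: go to q0, push AY → (q0, 1200120, AYYX#)
  read 1, top A: go to q1, push Y → (q1, 200120, YYYX#)
  read 2, top Y: go to q1, push A → (q1, 00120, AYYX#)
  read 0, top A: go to q2, push YA → (q2, 0120, YAYYX#)
  ε-move, top Y: go to q0, push XY → (q0, 0120, XYAYYX#)
  read 0, top X: go to q0, push AY → (q0, 120, AYYAYYX#)
  read 1, top A: go to q1, push Y → (q1, 20, YYYAYYX#)
  read 2, top Y: go to q1, push A → (q1, 0, AYYAYYX#)
  read 0, top A: go to q2, push YA → (q2, ε, YAYYAYYX#)
  ε-move, top Y: go to q0, push XY → (q0, ε, XYAYYAYYX#)
All input consumed; M is in state q0.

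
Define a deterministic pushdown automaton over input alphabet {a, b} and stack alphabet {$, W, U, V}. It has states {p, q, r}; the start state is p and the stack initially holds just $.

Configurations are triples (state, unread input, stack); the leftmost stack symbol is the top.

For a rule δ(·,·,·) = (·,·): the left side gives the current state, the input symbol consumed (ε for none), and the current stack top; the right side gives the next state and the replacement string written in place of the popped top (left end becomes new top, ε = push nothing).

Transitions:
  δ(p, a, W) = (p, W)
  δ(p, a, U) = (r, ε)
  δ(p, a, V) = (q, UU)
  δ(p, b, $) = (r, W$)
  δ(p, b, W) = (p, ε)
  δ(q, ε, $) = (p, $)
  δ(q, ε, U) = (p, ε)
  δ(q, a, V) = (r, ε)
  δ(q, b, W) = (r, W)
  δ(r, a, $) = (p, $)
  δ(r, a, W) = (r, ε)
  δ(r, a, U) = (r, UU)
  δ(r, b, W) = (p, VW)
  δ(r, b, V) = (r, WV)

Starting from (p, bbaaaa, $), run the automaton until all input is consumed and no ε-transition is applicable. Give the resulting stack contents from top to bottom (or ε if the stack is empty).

$

(p, bbaaaa, $)
  read b, top $: go to r, push W$ → (r, baaaa, W$)
  read b, top W: go to p, push VW → (p, aaaa, VW$)
  read a, top V: go to q, push UU → (q, aaa, UUW$)
  ε-move, top U: go to p, push ε → (p, aaa, UW$)
  read a, top U: go to r, push ε → (r, aa, W$)
  read a, top W: go to r, push ε → (r, a, $)
  read a, top $: go to p, push $ → (p, ε, $)
All input consumed in state p with stack $.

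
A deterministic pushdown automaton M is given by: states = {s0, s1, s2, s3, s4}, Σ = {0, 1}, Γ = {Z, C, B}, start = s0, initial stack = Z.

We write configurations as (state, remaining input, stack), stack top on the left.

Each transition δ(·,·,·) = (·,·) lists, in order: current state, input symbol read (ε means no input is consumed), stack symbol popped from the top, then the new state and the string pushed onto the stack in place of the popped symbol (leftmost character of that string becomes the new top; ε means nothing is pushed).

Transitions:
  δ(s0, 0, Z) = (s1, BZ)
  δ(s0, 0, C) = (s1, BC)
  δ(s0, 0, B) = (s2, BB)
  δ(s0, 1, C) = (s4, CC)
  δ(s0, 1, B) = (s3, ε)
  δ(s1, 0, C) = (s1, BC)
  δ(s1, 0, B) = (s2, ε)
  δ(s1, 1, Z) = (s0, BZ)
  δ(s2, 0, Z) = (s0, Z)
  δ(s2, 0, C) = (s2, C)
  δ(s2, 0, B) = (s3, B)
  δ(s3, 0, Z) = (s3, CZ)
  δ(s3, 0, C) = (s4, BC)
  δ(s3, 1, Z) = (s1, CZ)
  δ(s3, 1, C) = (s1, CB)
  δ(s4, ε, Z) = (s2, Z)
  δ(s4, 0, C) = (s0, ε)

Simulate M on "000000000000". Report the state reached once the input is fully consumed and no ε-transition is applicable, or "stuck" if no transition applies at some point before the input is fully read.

s0

(s0, 000000000000, Z)
  read 0, top Z: go to s1, push BZ → (s1, 00000000000, BZ)
  read 0, top B: go to s2, push ε → (s2, 0000000000, Z)
  read 0, top Z: go to s0, push Z → (s0, 000000000, Z)
  read 0, top Z: go to s1, push BZ → (s1, 00000000, BZ)
  read 0, top B: go to s2, push ε → (s2, 0000000, Z)
  read 0, top Z: go to s0, push Z → (s0, 000000, Z)
  read 0, top Z: go to s1, push BZ → (s1, 00000, BZ)
  read 0, top B: go to s2, push ε → (s2, 0000, Z)
  read 0, top Z: go to s0, push Z → (s0, 000, Z)
  read 0, top Z: go to s1, push BZ → (s1, 00, BZ)
  read 0, top B: go to s2, push ε → (s2, 0, Z)
  read 0, top Z: go to s0, push Z → (s0, ε, Z)
All input consumed; M is in state s0.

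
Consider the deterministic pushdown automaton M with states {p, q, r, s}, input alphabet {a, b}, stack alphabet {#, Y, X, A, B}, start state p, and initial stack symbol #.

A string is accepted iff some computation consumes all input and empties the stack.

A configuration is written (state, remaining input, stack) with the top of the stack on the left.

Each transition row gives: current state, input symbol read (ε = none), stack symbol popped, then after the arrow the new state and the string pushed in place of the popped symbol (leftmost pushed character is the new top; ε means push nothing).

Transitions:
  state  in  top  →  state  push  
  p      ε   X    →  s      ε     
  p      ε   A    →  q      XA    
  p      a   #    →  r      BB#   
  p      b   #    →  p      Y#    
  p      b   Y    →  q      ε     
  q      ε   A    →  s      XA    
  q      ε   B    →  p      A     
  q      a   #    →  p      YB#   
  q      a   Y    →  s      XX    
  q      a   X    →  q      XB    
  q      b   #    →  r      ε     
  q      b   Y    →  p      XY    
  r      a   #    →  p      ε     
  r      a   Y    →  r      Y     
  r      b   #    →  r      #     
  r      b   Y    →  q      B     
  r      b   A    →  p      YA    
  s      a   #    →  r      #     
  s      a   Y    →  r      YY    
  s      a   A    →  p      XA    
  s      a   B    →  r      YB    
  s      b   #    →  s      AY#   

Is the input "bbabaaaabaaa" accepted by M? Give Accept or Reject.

(p, bbabaaaabaaa, #)
  read b, top #: go to p, push Y# → (p, babaaaabaaa, Y#)
  read b, top Y: go to q, push ε → (q, abaaaabaaa, #)
  read a, top #: go to p, push YB# → (p, baaaabaaa, YB#)
  read b, top Y: go to q, push ε → (q, aaaabaaa, B#)
  ε-move, top B: go to p, push A → (p, aaaabaaa, A#)
  ε-move, top A: go to q, push XA → (q, aaaabaaa, XA#)
  read a, top X: go to q, push XB → (q, aaabaaa, XBA#)
  read a, top X: go to q, push XB → (q, aabaaa, XBBA#)
  read a, top X: go to q, push XB → (q, abaaa, XBBBA#)
  read a, top X: go to q, push XB → (q, baaa, XBBBBA#)
No transition applies at (q, baaa, XBBBBA#); input not fully consumed.

Reject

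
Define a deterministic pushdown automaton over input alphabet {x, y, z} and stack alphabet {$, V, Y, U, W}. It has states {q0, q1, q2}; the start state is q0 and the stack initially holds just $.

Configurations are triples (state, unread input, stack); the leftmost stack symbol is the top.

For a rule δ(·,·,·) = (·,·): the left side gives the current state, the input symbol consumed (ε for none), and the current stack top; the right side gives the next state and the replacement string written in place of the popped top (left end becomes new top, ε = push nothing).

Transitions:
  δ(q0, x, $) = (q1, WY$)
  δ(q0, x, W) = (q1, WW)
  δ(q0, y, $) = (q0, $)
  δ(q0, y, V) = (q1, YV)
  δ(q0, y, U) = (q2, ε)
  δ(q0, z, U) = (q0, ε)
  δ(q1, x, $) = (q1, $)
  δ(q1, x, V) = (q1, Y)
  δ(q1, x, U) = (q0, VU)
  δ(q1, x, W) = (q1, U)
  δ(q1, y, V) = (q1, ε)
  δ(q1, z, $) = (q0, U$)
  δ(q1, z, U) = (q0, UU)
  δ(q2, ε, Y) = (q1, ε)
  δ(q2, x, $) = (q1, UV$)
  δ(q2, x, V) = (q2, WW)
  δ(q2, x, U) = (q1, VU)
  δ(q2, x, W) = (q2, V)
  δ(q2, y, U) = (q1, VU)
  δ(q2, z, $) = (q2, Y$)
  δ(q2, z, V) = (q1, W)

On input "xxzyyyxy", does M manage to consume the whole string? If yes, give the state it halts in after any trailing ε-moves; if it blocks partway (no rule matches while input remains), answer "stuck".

q1

(q0, xxzyyyxy, $)
  read x, top $: go to q1, push WY$ → (q1, xzyyyxy, WY$)
  read x, top W: go to q1, push U → (q1, zyyyxy, UY$)
  read z, top U: go to q0, push UU → (q0, yyyxy, UUY$)
  read y, top U: go to q2, push ε → (q2, yyxy, UY$)
  read y, top U: go to q1, push VU → (q1, yxy, VUY$)
  read y, top V: go to q1, push ε → (q1, xy, UY$)
  read x, top U: go to q0, push VU → (q0, y, VUY$)
  read y, top V: go to q1, push YV → (q1, ε, YVUY$)
All input consumed; M is in state q1.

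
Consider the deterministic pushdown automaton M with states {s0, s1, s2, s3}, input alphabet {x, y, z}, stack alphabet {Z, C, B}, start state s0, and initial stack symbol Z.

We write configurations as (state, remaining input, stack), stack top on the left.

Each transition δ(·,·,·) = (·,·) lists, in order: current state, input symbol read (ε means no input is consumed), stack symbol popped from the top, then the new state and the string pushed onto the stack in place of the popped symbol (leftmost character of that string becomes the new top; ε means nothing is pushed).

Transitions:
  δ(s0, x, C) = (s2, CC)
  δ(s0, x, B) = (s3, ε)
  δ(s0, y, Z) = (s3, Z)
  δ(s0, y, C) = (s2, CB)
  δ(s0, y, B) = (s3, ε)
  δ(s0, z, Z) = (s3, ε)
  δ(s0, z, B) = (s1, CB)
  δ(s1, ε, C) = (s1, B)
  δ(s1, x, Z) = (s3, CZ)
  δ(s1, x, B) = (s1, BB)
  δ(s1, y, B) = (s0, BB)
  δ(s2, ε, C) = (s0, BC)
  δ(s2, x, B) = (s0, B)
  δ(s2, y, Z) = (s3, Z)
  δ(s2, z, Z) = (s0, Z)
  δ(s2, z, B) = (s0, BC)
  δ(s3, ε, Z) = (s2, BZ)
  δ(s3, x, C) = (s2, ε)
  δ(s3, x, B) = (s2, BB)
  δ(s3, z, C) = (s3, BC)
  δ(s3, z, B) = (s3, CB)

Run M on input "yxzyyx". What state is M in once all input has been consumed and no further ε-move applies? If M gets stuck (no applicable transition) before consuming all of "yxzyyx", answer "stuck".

(s0, yxzyyx, Z) ⊢ (s3, xzyyx, Z) ⊢ (s2, xzyyx, BZ) ⊢ (s0, zyyx, BZ) ⊢ (s1, yyx, CBZ) ⊢ (s1, yyx, BBZ) ⊢ (s0, yx, BBBZ) ⊢ (s3, x, BBZ) ⊢ (s2, ε, BBBZ)
All input consumed; M is in state s2.

s2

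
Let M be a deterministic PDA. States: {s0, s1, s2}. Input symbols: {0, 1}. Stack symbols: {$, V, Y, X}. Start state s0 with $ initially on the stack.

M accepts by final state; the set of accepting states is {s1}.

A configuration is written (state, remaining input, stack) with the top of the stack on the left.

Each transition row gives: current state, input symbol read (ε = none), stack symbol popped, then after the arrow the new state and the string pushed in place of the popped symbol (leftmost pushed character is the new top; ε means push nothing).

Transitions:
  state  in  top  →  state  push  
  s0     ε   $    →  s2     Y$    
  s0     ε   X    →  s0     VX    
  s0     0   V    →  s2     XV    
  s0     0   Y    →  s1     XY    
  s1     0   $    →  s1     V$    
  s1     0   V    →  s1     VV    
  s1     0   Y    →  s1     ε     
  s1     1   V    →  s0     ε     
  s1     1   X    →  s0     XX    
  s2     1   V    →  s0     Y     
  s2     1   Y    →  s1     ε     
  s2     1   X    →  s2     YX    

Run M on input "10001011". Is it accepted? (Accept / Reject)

Accept

(s0, 10001011, $)
  ε-move, top $: go to s2, push Y$ → (s2, 10001011, Y$)
  read 1, top Y: go to s1, push ε → (s1, 0001011, $)
  read 0, top $: go to s1, push V$ → (s1, 001011, V$)
  read 0, top V: go to s1, push VV → (s1, 01011, VV$)
  read 0, top V: go to s1, push VV → (s1, 1011, VVV$)
  read 1, top V: go to s0, push ε → (s0, 011, VV$)
  read 0, top V: go to s2, push XV → (s2, 11, XVV$)
  read 1, top X: go to s2, push YX → (s2, 1, YXVV$)
  read 1, top Y: go to s1, push ε → (s1, ε, XVV$)
All input consumed; state s1 ∈ F.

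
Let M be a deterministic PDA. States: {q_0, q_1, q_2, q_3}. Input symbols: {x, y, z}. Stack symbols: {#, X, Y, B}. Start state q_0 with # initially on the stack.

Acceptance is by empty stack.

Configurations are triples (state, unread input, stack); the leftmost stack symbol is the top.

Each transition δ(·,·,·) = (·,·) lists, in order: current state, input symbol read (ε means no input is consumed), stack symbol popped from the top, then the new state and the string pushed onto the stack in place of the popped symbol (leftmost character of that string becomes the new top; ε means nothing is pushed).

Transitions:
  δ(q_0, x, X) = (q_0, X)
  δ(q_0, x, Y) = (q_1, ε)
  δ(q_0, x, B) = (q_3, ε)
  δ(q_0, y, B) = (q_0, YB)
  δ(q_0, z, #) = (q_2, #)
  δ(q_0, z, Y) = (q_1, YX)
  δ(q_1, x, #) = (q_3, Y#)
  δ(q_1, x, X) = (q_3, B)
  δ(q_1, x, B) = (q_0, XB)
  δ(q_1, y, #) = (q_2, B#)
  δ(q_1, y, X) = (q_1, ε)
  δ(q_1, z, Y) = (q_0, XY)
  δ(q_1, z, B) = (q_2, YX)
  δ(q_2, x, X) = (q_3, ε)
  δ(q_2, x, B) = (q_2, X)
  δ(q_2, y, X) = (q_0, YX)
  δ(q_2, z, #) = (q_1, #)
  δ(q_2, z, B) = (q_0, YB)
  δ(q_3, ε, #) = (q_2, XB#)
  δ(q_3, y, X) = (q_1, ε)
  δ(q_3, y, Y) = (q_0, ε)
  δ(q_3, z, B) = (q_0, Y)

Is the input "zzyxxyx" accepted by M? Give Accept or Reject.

Reject

(q_0, zzyxxyx, #) ⊢ (q_2, zyxxyx, #) ⊢ (q_1, yxxyx, #) ⊢ (q_2, xxyx, B#) ⊢ (q_2, xyx, X#) ⊢ (q_3, yx, #) ⊢ (q_2, yx, XB#) ⊢ (q_0, x, YXB#) ⊢ (q_1, ε, XB#)
All input consumed; stack is XB#, not empty, and no further ε-move applies.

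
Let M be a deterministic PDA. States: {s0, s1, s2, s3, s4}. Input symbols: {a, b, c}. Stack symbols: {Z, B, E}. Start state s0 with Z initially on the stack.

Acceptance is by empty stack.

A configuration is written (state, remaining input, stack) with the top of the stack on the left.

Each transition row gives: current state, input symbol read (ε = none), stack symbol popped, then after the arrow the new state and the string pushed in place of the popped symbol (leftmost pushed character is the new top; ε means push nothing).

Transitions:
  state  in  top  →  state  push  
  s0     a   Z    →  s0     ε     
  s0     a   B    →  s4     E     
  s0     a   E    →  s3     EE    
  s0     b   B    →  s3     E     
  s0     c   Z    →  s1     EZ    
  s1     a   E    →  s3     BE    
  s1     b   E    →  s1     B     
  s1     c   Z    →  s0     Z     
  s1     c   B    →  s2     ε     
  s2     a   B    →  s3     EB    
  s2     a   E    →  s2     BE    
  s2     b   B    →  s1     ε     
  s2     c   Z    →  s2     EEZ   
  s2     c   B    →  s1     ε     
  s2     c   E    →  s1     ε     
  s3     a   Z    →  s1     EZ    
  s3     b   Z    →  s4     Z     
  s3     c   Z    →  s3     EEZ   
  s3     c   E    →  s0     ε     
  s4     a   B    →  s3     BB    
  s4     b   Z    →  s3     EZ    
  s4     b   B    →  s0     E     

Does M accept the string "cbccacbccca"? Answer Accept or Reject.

Accept

(s0, cbccacbccca, Z) ⊢ (s1, bccacbccca, EZ) ⊢ (s1, ccacbccca, BZ) ⊢ (s2, cacbccca, Z) ⊢ (s2, acbccca, EEZ) ⊢ (s2, cbccca, BEEZ) ⊢ (s1, bccca, EEZ) ⊢ (s1, ccca, BEZ) ⊢ (s2, cca, EZ) ⊢ (s1, ca, Z) ⊢ (s0, a, Z) ⊢ (s0, ε, ε)
All input consumed and the stack is empty.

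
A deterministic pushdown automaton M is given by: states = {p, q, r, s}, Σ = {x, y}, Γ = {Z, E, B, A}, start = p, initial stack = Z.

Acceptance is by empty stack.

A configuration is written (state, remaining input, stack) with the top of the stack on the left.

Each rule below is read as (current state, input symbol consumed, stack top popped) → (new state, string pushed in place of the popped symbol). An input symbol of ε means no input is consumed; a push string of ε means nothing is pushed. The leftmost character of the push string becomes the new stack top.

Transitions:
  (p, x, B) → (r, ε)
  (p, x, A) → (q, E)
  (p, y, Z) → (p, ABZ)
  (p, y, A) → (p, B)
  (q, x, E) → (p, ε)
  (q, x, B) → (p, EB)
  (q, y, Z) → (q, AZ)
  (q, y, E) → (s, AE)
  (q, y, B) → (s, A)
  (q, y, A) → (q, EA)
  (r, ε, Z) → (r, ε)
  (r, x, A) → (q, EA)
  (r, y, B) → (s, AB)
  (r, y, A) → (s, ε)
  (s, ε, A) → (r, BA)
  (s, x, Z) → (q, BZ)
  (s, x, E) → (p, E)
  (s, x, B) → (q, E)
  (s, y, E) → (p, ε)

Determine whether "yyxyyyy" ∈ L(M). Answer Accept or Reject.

Reject

(p, yyxyyyy, Z) ⊢ (p, yxyyyy, ABZ) ⊢ (p, xyyyy, BBZ) ⊢ (r, yyyy, BZ) ⊢ (s, yyy, ABZ) ⊢ (r, yyy, BABZ) ⊢ (s, yy, ABABZ) ⊢ (r, yy, BABABZ) ⊢ (s, y, ABABABZ) ⊢ (r, y, BABABABZ) ⊢ (s, ε, ABABABABZ) ⊢ (r, ε, BABABABABZ)
All input consumed; stack is BABABABABZ, not empty, and no further ε-move applies.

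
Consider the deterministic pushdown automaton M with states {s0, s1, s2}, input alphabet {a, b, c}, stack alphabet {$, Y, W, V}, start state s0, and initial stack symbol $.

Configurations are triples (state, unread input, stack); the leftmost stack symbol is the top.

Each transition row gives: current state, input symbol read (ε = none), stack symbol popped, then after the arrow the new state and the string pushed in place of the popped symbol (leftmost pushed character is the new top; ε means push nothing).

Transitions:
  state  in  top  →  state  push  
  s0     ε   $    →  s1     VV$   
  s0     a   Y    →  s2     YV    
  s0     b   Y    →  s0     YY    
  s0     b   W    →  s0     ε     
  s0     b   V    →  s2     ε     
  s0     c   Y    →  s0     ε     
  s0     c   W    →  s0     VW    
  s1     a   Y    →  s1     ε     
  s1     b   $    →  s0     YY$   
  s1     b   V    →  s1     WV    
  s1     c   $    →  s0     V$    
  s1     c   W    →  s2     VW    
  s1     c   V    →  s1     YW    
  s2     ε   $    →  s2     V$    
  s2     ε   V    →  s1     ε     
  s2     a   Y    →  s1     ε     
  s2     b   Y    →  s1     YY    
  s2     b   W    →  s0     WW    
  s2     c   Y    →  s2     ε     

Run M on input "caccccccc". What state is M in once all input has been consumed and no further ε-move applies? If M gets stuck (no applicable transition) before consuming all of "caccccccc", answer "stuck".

s1

(s0, caccccccc, $)
  ε-move, top $: go to s1, push VV$ → (s1, caccccccc, VV$)
  read c, top V: go to s1, push YW → (s1, accccccc, YWV$)
  read a, top Y: go to s1, push ε → (s1, ccccccc, WV$)
  read c, top W: go to s2, push VW → (s2, cccccc, VWV$)
  ε-move, top V: go to s1, push ε → (s1, cccccc, WV$)
  read c, top W: go to s2, push VW → (s2, ccccc, VWV$)
  ε-move, top V: go to s1, push ε → (s1, ccccc, WV$)
  read c, top W: go to s2, push VW → (s2, cccc, VWV$)
  ε-move, top V: go to s1, push ε → (s1, cccc, WV$)
  read c, top W: go to s2, push VW → (s2, ccc, VWV$)
  ε-move, top V: go to s1, push ε → (s1, ccc, WV$)
  read c, top W: go to s2, push VW → (s2, cc, VWV$)
  ε-move, top V: go to s1, push ε → (s1, cc, WV$)
  read c, top W: go to s2, push VW → (s2, c, VWV$)
  ε-move, top V: go to s1, push ε → (s1, c, WV$)
  read c, top W: go to s2, push VW → (s2, ε, VWV$)
  ε-move, top V: go to s1, push ε → (s1, ε, WV$)
All input consumed; M is in state s1.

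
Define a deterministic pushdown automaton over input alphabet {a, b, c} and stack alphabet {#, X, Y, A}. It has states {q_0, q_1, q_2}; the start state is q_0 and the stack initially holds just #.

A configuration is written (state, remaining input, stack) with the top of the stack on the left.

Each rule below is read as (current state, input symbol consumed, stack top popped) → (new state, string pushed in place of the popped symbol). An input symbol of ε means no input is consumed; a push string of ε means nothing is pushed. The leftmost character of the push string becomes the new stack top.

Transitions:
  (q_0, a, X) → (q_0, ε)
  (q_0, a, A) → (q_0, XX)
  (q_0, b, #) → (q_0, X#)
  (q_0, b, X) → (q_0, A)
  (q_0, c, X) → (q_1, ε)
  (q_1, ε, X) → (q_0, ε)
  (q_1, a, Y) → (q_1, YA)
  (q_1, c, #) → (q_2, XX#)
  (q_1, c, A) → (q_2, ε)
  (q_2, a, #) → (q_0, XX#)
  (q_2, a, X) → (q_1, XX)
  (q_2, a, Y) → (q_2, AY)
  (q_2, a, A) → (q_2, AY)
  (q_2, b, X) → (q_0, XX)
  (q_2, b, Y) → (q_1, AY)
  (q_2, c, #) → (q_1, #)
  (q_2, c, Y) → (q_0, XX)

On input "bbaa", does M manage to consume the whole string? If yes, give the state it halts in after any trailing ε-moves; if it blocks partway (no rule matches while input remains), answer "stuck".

(q_0, bbaa, #)
  read b, top #: go to q_0, push X# → (q_0, baa, X#)
  read b, top X: go to q_0, push A → (q_0, aa, A#)
  read a, top A: go to q_0, push XX → (q_0, a, XX#)
  read a, top X: go to q_0, push ε → (q_0, ε, X#)
All input consumed; M is in state q_0.

q_0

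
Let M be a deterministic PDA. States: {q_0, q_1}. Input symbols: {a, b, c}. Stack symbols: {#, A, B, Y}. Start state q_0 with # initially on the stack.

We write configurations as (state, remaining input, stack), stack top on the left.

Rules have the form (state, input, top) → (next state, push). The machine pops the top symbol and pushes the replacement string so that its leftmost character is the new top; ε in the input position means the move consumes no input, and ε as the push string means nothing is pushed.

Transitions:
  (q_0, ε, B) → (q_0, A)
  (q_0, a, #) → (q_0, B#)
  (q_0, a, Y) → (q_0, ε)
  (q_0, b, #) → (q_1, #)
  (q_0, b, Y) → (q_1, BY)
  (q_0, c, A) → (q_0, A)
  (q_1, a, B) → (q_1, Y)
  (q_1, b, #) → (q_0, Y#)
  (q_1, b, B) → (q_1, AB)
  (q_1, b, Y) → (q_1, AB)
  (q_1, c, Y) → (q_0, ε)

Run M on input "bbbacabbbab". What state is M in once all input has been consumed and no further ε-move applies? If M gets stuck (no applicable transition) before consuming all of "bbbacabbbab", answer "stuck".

q_1

(q_0, bbbacabbbab, #)
  read b, top #: go to q_1, push # → (q_1, bbacabbbab, #)
  read b, top #: go to q_0, push Y# → (q_0, bacabbbab, Y#)
  read b, top Y: go to q_1, push BY → (q_1, acabbbab, BY#)
  read a, top B: go to q_1, push Y → (q_1, cabbbab, YY#)
  read c, top Y: go to q_0, push ε → (q_0, abbbab, Y#)
  read a, top Y: go to q_0, push ε → (q_0, bbbab, #)
  read b, top #: go to q_1, push # → (q_1, bbab, #)
  read b, top #: go to q_0, push Y# → (q_0, bab, Y#)
  read b, top Y: go to q_1, push BY → (q_1, ab, BY#)
  read a, top B: go to q_1, push Y → (q_1, b, YY#)
  read b, top Y: go to q_1, push AB → (q_1, ε, ABY#)
All input consumed; M is in state q_1.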